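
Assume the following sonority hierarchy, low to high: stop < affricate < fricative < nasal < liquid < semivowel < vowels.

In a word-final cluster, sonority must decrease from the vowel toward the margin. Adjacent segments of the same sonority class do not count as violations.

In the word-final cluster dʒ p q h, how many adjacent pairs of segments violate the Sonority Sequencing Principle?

1

/dʒ/ — affricate, sonority 2.
/p/ — stop, sonority 1.
/q/ — stop, sonority 1.
/h/ — fricative, sonority 3.
/dʒ/→/p/: 2→1 (falls) — ok.
/p/→/q/: 1→1 (plateau, allowed) — ok.
/q/→/h/: 1→3 (does not fall) — violation.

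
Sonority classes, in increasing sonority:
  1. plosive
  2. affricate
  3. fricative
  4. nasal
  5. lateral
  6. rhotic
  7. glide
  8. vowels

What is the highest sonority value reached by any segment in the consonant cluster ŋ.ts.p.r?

6

/ŋ/ — nasal, sonority 4.
/ts/ — affricate, sonority 2.
/p/ — plosive, sonority 1.
/r/ — rhotic, sonority 6.
The maximum is 6.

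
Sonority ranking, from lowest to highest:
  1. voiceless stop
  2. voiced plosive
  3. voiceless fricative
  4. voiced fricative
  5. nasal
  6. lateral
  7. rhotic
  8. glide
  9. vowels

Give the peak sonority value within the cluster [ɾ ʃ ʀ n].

7

/ɾ/ — rhotic, sonority 7.
/ʃ/ — voiceless fricative, sonority 3.
/ʀ/ — rhotic, sonority 7.
/n/ — nasal, sonority 5.
The maximum is 7.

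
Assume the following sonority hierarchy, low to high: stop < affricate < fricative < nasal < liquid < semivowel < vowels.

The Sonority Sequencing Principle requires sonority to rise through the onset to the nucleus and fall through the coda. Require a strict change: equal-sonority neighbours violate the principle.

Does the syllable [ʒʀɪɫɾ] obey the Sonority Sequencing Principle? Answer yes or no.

Onset: /ʒ/ is a fricative (sonority 3), /ʀ/ is a liquid (sonority 5); then the nucleus /ɪ/ (sonority 7).
Onset profile 3-5-7 — rises to the nucleus.
Coda: /ɫ/ is a liquid (sonority 5), /ɾ/ is a liquid (sonority 5).
Coda profile 7-5-5 — does not strictly fall throughout.

no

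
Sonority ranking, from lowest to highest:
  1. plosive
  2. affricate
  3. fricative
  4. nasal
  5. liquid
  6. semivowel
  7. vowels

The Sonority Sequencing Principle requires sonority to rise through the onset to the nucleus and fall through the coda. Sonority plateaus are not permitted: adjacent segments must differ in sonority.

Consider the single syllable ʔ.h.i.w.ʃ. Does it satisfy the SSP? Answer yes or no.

yes

Onset: /ʔ/ is a plosive (sonority 1), /h/ is a fricative (sonority 3); then the nucleus /i/ (sonority 7).
Onset profile 1-3-7 — rises to the nucleus.
Coda: /w/ is a semivowel (sonority 6), /ʃ/ is a fricative (sonority 3).
Coda profile 7-6-3 — falls from the nucleus.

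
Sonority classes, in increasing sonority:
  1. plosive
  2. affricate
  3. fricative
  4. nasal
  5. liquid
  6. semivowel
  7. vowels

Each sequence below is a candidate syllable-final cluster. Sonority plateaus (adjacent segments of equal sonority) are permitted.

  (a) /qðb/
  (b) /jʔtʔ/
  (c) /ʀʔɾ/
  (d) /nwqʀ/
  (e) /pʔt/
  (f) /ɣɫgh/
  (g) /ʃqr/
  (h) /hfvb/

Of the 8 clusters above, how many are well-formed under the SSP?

(a) /qðb/: profile 1-3-1 — violates.
(b) /jʔtʔ/: profile 6-1-1-1 — obeys.
(c) /ʀʔɾ/: profile 5-1-5 — violates.
(d) /nwqʀ/: profile 4-6-1-5 — violates.
(e) /pʔt/: profile 1-1-1 — obeys.
(f) /ɣɫgh/: profile 3-5-1-3 — violates.
(g) /ʃqr/: profile 3-1-5 — violates.
(h) /hfvb/: profile 3-3-3-1 — obeys.

3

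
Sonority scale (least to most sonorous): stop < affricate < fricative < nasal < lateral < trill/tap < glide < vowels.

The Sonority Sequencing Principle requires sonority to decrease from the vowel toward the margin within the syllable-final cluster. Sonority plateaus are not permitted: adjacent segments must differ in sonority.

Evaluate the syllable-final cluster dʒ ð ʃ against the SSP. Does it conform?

no

/dʒ/ — affricate, sonority 2.
/ð/ — fricative, sonority 3.
/ʃ/ — fricative, sonority 3.
The profile is 2-3-3. Between /dʒ/ (2) and /ð/ (3) sonority does not fall, so the cluster violates the SSP.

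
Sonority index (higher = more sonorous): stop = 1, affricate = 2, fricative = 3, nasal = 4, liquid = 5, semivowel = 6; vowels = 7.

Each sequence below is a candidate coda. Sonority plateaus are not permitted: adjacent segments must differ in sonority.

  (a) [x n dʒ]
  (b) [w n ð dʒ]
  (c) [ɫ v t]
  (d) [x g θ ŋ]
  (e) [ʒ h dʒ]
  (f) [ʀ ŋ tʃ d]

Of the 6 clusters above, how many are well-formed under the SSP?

3

(a) [x n dʒ]: profile 3-4-2 — violates.
(b) [w n ð dʒ]: profile 6-4-3-2 — obeys.
(c) [ɫ v t]: profile 5-3-1 — obeys.
(d) [x g θ ŋ]: profile 3-1-3-4 — violates.
(e) [ʒ h dʒ]: profile 3-3-2 — violates.
(f) [ʀ ŋ tʃ d]: profile 5-4-2-1 — obeys.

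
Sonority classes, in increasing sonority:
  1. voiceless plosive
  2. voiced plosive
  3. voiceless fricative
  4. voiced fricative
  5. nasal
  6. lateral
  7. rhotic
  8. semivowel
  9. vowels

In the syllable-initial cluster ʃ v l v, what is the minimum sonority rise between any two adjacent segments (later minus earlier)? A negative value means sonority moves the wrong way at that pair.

/ʃ/ — voiceless fricative, sonority 3.
/v/ — voiced fricative, sonority 4.
/l/ — lateral, sonority 6.
/v/ — voiced fricative, sonority 4.
/ʃ/→/v/: change +1.
/v/→/l/: change +2.
/l/→/v/: change -2.
Minimum = -2.

-2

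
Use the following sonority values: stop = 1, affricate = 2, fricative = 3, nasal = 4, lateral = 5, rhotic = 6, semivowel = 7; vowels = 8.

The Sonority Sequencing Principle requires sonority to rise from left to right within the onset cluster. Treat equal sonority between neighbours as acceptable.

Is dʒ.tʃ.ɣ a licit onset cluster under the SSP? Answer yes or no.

/dʒ/ — affricate, sonority 2.
/tʃ/ — affricate, sonority 2.
/ɣ/ — fricative, sonority 3.
The profile 2-2-3 is non-decreasing (plateaus allowed), so the onset cluster satisfies the SSP.

yes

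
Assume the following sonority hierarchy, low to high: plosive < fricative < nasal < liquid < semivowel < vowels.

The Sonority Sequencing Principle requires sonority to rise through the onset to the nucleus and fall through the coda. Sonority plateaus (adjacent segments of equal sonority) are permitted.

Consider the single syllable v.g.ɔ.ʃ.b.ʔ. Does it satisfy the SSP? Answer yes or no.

Onset: /v/ is a fricative (sonority 2), /g/ is a plosive (sonority 1); then the nucleus /ɔ/ (sonority 6).
Onset profile 2-1-6 — does not rise throughout.
Coda: /ʃ/ is a fricative (sonority 2), /b/ is a plosive (sonority 1), /ʔ/ is a plosive (sonority 1).
Coda profile 6-2-1-1 — falls from the nucleus.

no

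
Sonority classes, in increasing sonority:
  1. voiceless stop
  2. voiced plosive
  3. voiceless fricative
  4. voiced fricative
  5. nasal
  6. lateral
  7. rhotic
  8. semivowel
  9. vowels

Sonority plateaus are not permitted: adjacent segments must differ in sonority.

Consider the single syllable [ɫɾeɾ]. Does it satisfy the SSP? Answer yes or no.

Onset: /ɫ/ is a lateral (sonority 6), /ɾ/ is a rhotic (sonority 7); then the nucleus /e/ (sonority 9).
Onset profile 6-7-9 — rises to the nucleus.
Coda: /ɾ/ is a rhotic (sonority 7).
Coda profile 9-7 — falls from the nucleus.

yes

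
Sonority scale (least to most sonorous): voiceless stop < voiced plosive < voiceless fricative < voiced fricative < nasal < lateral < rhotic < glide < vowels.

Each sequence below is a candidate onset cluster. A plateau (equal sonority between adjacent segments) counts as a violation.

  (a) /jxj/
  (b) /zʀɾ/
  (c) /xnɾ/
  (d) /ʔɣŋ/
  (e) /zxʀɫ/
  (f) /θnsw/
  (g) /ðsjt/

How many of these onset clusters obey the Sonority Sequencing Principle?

2

(a) sonority 8-3-8: ill-formed.
(b) sonority 4-7-7: ill-formed.
(c) sonority 3-5-7: well-formed.
(d) sonority 1-4-5: well-formed.
(e) sonority 4-3-7-6: ill-formed.
(f) sonority 3-5-3-8: ill-formed.
(g) sonority 4-3-8-1: ill-formed.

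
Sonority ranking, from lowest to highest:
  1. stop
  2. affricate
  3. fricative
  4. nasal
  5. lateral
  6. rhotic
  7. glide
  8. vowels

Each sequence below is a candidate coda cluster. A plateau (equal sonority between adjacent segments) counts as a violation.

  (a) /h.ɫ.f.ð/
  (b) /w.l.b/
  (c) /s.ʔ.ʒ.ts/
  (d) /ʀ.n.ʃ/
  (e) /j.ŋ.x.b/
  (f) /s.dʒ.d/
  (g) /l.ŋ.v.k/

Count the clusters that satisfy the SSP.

(a) 3-5-3-3 → violates
(b) 7-5-1 → obeys
(c) 3-1-3-2 → violates
(d) 6-4-3 → obeys
(e) 7-4-3-1 → obeys
(f) 3-2-1 → obeys
(g) 5-4-3-1 → obeys

5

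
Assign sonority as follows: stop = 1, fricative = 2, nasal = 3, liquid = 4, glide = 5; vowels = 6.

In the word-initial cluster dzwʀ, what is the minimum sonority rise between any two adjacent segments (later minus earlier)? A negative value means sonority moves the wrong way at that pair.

-1

/d/ — stop, sonority 1.
/z/ — fricative, sonority 2.
/w/ — glide, sonority 5.
/ʀ/ — liquid, sonority 4.
/d/→/z/: change +1.
/z/→/w/: change +3.
/w/→/ʀ/: change -1.
Minimum = -1.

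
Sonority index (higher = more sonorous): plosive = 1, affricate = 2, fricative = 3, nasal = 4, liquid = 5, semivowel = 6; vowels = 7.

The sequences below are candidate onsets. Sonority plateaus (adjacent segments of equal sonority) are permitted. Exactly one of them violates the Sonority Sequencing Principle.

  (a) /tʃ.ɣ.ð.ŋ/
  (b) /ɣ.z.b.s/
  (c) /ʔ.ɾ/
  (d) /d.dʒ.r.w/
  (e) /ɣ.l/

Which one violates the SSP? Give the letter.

(a) sonority 2-3-3-4: well-formed.
(b) sonority 3-3-1-3: ill-formed.
(c) sonority 1-5: well-formed.
(d) sonority 1-2-5-6: well-formed.
(e) sonority 3-5: well-formed.

b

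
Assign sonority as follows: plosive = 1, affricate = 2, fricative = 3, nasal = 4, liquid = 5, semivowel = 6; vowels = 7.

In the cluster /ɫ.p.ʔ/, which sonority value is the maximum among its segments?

5

/ɫ/ — liquid, sonority 5.
/p/ — plosive, sonority 1.
/ʔ/ — plosive, sonority 1.
The maximum is 5.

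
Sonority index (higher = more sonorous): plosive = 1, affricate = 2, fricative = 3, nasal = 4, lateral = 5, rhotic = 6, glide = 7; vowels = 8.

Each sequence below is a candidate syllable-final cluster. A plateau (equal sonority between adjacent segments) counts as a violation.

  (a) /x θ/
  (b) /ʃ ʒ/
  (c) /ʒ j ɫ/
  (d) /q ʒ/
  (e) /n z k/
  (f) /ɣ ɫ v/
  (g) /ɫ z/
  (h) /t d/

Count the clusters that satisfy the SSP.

2

(a) sonority 3-3: ill-formed.
(b) sonority 3-3: ill-formed.
(c) sonority 3-7-5: ill-formed.
(d) sonority 1-3: ill-formed.
(e) sonority 4-3-1: well-formed.
(f) sonority 3-5-3: ill-formed.
(g) sonority 5-3: well-formed.
(h) sonority 1-1: ill-formed.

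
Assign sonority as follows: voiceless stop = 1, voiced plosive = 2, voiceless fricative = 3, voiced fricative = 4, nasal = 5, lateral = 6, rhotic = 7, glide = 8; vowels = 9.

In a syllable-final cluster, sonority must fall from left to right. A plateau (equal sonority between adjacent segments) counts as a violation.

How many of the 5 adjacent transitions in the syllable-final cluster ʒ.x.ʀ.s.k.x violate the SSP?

2

/ʒ/ — voiced fricative, sonority 4.
/x/ — voiceless fricative, sonority 3.
/ʀ/ — rhotic, sonority 7.
/s/ — voiceless fricative, sonority 3.
/k/ — voiceless stop, sonority 1.
/x/ — voiceless fricative, sonority 3.
/ʒ/→/x/: 4→3 (falls) — ok.
/x/→/ʀ/: 3→7 (does not fall) — violation.
/ʀ/→/s/: 7→3 (falls) — ok.
/s/→/k/: 3→1 (falls) — ok.
/k/→/x/: 1→3 (does not fall) — violation.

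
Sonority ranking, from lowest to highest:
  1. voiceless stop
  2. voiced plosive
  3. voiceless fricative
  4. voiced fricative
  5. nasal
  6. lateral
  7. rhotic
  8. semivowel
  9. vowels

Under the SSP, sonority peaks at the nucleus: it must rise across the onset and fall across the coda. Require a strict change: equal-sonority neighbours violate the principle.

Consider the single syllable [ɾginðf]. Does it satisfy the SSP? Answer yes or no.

no

Onset: /ɾ/ is a rhotic (sonority 7), /g/ is a voiced plosive (sonority 2); then the nucleus /i/ (sonority 9).
Onset profile 7-2-9 — does not strictly rise throughout.
Coda: /n/ is a nasal (sonority 5), /ð/ is a voiced fricative (sonority 4), /f/ is a voiceless fricative (sonority 3).
Coda profile 9-5-4-3 — falls from the nucleus.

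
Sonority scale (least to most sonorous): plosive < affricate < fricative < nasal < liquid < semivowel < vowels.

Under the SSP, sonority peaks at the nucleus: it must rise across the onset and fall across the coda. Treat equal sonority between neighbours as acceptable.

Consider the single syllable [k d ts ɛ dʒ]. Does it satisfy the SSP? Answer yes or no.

Onset: /k/ is a plosive (sonority 1), /d/ is a plosive (sonority 1), /ts/ is an affricate (sonority 2); then the nucleus /ɛ/ (sonority 7).
Onset profile 1-1-2-7 — rises to the nucleus.
Coda: /dʒ/ is an affricate (sonority 2).
Coda profile 7-2 — falls from the nucleus.

yes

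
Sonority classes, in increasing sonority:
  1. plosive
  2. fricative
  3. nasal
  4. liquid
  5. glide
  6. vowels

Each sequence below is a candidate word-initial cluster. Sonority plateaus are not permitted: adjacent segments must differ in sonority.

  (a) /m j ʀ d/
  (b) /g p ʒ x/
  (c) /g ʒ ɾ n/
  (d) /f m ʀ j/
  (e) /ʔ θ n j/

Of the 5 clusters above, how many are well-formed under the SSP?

2

(a) 3-5-4-1 → violates
(b) 1-1-2-2 → violates
(c) 1-2-4-3 → violates
(d) 2-3-4-5 → obeys
(e) 1-2-3-5 → obeys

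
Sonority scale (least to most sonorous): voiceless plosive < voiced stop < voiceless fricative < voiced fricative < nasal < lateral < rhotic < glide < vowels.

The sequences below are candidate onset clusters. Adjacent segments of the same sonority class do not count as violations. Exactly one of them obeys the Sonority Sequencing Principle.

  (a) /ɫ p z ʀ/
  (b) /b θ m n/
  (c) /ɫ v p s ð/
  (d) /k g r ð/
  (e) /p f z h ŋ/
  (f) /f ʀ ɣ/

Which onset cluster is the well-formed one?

b

(a) /ɫ p z ʀ/: profile 6-1-4-7 — violates.
(b) /b θ m n/: profile 2-3-5-5 — obeys.
(c) /ɫ v p s ð/: profile 6-4-1-3-4 — violates.
(d) /k g r ð/: profile 1-2-7-4 — violates.
(e) /p f z h ŋ/: profile 1-3-4-3-5 — violates.
(f) /f ʀ ɣ/: profile 3-7-4 — violates.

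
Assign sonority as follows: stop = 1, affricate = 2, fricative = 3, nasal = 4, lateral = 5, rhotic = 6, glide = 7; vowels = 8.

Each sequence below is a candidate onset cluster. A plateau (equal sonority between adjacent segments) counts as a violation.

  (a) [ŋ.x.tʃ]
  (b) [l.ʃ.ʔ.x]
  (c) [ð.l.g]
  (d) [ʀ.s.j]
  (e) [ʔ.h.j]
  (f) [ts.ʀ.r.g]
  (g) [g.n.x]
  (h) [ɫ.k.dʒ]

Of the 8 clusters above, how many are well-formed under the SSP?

1

(a) [ŋ.x.tʃ]: profile 4-3-2 — violates.
(b) [l.ʃ.ʔ.x]: profile 5-3-1-3 — violates.
(c) [ð.l.g]: profile 3-5-1 — violates.
(d) [ʀ.s.j]: profile 6-3-7 — violates.
(e) [ʔ.h.j]: profile 1-3-7 — obeys.
(f) [ts.ʀ.r.g]: profile 2-6-6-1 — violates.
(g) [g.n.x]: profile 1-4-3 — violates.
(h) [ɫ.k.dʒ]: profile 5-1-2 — violates.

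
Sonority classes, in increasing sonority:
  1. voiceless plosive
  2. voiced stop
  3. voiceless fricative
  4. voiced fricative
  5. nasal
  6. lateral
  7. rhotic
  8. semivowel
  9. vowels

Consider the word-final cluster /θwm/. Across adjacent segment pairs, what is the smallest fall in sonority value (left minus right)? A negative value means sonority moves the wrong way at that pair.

-5

/θ/ is a voiceless fricative (sonority 3).
/w/ is a semivowel (sonority 8).
/m/ is a nasal (sonority 5).
/θ/→/w/: change -5.
/w/→/m/: change +3.
Minimum = -5.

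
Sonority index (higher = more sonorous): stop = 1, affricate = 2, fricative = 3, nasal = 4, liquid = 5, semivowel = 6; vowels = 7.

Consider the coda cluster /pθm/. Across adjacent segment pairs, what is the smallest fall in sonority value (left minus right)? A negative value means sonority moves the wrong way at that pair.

-2

/p/ is a stop (sonority 1).
/θ/ is a fricative (sonority 3).
/m/ is a nasal (sonority 4).
/p/→/θ/: change -2.
/θ/→/m/: change -1.
Minimum = -2.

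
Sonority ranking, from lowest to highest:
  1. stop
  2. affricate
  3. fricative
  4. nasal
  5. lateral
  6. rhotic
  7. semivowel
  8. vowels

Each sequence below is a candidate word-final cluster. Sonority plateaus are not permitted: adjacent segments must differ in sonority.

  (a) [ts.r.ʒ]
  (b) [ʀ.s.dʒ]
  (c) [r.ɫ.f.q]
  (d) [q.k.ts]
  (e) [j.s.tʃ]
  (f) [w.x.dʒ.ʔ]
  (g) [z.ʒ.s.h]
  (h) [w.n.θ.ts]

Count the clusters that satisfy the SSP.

(a) 2-6-3 → violates
(b) 6-3-2 → obeys
(c) 6-5-3-1 → obeys
(d) 1-1-2 → violates
(e) 7-3-2 → obeys
(f) 7-3-2-1 → obeys
(g) 3-3-3-3 → violates
(h) 7-4-3-2 → obeys

5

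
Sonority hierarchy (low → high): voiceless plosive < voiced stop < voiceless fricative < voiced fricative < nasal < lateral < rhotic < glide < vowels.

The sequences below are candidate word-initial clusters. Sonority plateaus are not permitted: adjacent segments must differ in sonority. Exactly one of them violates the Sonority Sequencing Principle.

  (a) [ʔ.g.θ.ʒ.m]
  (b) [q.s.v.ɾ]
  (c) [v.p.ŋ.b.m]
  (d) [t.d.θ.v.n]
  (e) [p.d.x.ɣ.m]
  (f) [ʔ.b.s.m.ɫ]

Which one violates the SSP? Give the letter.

(a) [ʔ.g.θ.ʒ.m]: profile 1-2-3-4-5 — obeys.
(b) [q.s.v.ɾ]: profile 1-3-4-7 — obeys.
(c) [v.p.ŋ.b.m]: profile 4-1-5-2-5 — violates.
(d) [t.d.θ.v.n]: profile 1-2-3-4-5 — obeys.
(e) [p.d.x.ɣ.m]: profile 1-2-3-4-5 — obeys.
(f) [ʔ.b.s.m.ɫ]: profile 1-2-3-5-6 — obeys.

c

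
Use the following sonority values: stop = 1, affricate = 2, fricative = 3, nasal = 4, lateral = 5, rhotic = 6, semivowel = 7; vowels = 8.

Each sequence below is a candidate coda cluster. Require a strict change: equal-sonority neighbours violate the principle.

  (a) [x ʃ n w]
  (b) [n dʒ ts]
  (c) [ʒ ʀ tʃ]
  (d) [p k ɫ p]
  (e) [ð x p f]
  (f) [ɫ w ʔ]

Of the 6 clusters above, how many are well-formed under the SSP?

0

(a) sonority 3-3-4-7: ill-formed.
(b) sonority 4-2-2: ill-formed.
(c) sonority 3-6-2: ill-formed.
(d) sonority 1-1-5-1: ill-formed.
(e) sonority 3-3-1-3: ill-formed.
(f) sonority 5-7-1: ill-formed.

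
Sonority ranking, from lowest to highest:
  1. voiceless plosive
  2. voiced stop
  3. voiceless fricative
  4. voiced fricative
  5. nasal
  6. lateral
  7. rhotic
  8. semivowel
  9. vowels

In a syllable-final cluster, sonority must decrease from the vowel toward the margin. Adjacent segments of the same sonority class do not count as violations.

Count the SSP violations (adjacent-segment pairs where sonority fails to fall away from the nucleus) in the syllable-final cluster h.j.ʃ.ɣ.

/h/ is a voiceless fricative (sonority 3).
/j/ is a semivowel (sonority 8).
/ʃ/ is a voiceless fricative (sonority 3).
/ɣ/ is a voiced fricative (sonority 4).
/h/→/j/: 3→8 (does not fall) — violation.
/j/→/ʃ/: 8→3 (falls) — ok.
/ʃ/→/ɣ/: 3→4 (does not fall) — violation.

2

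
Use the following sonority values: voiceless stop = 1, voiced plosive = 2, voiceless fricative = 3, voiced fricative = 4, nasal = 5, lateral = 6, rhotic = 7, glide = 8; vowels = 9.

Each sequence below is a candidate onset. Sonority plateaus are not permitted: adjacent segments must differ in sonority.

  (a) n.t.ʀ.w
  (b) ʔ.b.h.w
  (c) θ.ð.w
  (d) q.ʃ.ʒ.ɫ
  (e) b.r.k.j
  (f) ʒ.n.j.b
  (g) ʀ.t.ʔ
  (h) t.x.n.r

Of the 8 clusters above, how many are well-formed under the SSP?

4

(a) 5-1-7-8 → violates
(b) 1-2-3-8 → obeys
(c) 3-4-8 → obeys
(d) 1-3-4-6 → obeys
(e) 2-7-1-8 → violates
(f) 4-5-8-2 → violates
(g) 7-1-1 → violates
(h) 1-3-5-7 → obeys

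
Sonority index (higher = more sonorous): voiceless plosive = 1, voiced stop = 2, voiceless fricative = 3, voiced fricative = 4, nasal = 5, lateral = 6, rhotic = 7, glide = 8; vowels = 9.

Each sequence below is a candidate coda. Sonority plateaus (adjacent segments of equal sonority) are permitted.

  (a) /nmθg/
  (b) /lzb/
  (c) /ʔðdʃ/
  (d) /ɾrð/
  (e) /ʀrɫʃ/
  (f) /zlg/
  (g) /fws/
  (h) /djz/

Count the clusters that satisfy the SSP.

(a) sonority 5-5-3-2: well-formed.
(b) sonority 6-4-2: well-formed.
(c) sonority 1-4-2-3: ill-formed.
(d) sonority 7-7-4: well-formed.
(e) sonority 7-7-6-3: well-formed.
(f) sonority 4-6-2: ill-formed.
(g) sonority 3-8-3: ill-formed.
(h) sonority 2-8-4: ill-formed.

4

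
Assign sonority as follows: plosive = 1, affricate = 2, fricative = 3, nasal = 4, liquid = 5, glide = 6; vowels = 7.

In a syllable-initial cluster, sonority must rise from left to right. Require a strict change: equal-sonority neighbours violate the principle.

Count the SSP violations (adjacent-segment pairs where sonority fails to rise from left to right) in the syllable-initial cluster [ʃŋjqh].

/ʃ/ is a fricative (sonority 3).
/ŋ/ is a nasal (sonority 4).
/j/ is a glide (sonority 6).
/q/ is a plosive (sonority 1).
/h/ is a fricative (sonority 3).
/ʃ/→/ŋ/: 3→4 (rises) — ok.
/ŋ/→/j/: 4→6 (rises) — ok.
/j/→/q/: 6→1 (does not rise) — violation.
/q/→/h/: 1→3 (rises) — ok.

1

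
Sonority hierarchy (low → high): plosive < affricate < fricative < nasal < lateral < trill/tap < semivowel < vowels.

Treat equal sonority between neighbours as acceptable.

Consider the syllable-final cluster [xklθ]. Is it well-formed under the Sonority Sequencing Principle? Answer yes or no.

no

/x/ is a fricative (sonority 3).
/k/ is a plosive (sonority 1).
/l/ is a lateral (sonority 5).
/θ/ is a fricative (sonority 3).
The profile is 3-1-5-3. Between /k/ (1) and /l/ (5) sonority does not fall, so the cluster violates the SSP.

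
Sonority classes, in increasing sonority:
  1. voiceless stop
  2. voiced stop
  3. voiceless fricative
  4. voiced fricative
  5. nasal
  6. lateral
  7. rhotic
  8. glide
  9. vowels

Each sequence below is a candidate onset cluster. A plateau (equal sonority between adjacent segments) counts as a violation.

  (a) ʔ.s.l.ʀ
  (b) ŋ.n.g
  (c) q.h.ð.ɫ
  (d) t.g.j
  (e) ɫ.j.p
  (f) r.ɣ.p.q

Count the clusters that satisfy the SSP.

(a) ʔ.s.l.ʀ: profile 1-3-6-7 — obeys.
(b) ŋ.n.g: profile 5-5-2 — violates.
(c) q.h.ð.ɫ: profile 1-3-4-6 — obeys.
(d) t.g.j: profile 1-2-8 — obeys.
(e) ɫ.j.p: profile 6-8-1 — violates.
(f) r.ɣ.p.q: profile 7-4-1-1 — violates.

3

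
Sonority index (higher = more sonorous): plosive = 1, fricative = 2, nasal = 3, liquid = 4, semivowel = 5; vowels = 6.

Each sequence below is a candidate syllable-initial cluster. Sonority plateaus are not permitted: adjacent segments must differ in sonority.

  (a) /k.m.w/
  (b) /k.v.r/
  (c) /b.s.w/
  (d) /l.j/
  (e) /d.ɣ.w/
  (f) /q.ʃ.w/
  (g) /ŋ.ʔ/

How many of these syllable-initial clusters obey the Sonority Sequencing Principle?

(a) sonority 1-3-5: well-formed.
(b) sonority 1-2-4: well-formed.
(c) sonority 1-2-5: well-formed.
(d) sonority 4-5: well-formed.
(e) sonority 1-2-5: well-formed.
(f) sonority 1-2-5: well-formed.
(g) sonority 3-1: ill-formed.

6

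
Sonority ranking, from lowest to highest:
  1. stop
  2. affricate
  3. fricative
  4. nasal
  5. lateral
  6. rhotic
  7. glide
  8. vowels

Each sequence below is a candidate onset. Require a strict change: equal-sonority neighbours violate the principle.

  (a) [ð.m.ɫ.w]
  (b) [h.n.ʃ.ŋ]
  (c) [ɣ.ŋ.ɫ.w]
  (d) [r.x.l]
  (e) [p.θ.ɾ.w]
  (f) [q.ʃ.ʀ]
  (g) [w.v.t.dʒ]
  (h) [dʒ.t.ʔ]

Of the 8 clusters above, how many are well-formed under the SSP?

4

(a) 3-4-5-7 → obeys
(b) 3-4-3-4 → violates
(c) 3-4-5-7 → obeys
(d) 6-3-5 → violates
(e) 1-3-6-7 → obeys
(f) 1-3-6 → obeys
(g) 7-3-1-2 → violates
(h) 2-1-1 → violates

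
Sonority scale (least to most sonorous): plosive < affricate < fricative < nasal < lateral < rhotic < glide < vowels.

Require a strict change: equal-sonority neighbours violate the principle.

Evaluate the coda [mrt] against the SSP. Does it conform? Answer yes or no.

/m/ is a nasal (sonority 4).
/r/ is a rhotic (sonority 6).
/t/ is a plosive (sonority 1).
The profile is 4-6-1. Between /m/ (4) and /r/ (6) sonority does not fall, so the cluster violates the SSP.

no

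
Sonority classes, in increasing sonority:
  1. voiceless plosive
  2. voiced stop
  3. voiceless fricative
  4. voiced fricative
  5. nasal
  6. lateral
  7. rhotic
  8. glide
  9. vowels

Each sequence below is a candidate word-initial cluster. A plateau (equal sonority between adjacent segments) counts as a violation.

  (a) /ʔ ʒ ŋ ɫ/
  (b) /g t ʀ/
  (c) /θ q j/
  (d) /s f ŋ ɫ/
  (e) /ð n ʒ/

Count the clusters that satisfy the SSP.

(a) sonority 1-4-5-6: well-formed.
(b) sonority 2-1-7: ill-formed.
(c) sonority 3-1-8: ill-formed.
(d) sonority 3-3-5-6: ill-formed.
(e) sonority 4-5-4: ill-formed.

1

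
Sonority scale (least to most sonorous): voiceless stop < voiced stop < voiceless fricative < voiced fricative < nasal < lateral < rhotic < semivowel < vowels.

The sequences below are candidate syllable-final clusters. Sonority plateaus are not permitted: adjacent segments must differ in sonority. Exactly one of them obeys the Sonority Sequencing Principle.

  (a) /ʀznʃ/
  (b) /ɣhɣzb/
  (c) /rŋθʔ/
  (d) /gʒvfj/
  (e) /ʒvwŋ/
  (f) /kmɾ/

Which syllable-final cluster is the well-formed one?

c

(a) 7-4-5-3 → violates
(b) 4-3-4-4-2 → violates
(c) 7-5-3-1 → obeys
(d) 2-4-4-3-8 → violates
(e) 4-4-8-5 → violates
(f) 1-5-7 → violates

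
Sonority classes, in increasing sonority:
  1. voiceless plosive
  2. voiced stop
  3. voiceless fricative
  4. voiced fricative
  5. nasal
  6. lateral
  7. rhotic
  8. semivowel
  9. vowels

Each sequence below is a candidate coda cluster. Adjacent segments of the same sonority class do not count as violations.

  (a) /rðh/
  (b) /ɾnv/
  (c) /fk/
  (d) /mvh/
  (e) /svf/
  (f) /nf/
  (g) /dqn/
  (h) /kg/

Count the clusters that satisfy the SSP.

(a) sonority 7-4-3: well-formed.
(b) sonority 7-5-4: well-formed.
(c) sonority 3-1: well-formed.
(d) sonority 5-4-3: well-formed.
(e) sonority 3-4-3: ill-formed.
(f) sonority 5-3: well-formed.
(g) sonority 2-1-5: ill-formed.
(h) sonority 1-2: ill-formed.

5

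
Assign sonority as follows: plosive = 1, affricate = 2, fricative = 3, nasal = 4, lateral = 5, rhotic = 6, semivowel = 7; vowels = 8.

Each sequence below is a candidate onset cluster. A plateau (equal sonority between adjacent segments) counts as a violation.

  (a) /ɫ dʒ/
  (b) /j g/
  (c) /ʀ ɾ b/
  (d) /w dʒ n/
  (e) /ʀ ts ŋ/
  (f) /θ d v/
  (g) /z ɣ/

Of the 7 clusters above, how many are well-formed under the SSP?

0

(a) /ɫ dʒ/: profile 5-2 — violates.
(b) /j g/: profile 7-1 — violates.
(c) /ʀ ɾ b/: profile 6-6-1 — violates.
(d) /w dʒ n/: profile 7-2-4 — violates.
(e) /ʀ ts ŋ/: profile 6-2-4 — violates.
(f) /θ d v/: profile 3-1-3 — violates.
(g) /z ɣ/: profile 3-3 — violates.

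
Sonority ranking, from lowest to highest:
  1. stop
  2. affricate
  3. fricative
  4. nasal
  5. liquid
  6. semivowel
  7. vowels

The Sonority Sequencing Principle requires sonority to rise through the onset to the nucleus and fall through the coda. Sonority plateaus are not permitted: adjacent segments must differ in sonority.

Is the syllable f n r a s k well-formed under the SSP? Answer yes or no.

yes

Onset: /f/ is a fricative (sonority 3), /n/ is a nasal (sonority 4), /r/ is a liquid (sonority 5); then the nucleus /a/ (sonority 7).
Onset profile 3-4-5-7 — rises to the nucleus.
Coda: /s/ is a fricative (sonority 3), /k/ is a stop (sonority 1).
Coda profile 7-3-1 — falls from the nucleus.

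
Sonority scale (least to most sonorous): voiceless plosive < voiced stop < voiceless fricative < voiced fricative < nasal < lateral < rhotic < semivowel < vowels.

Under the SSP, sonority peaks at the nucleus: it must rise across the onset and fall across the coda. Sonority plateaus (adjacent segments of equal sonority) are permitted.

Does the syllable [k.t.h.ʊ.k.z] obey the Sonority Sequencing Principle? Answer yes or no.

no

Onset: /k/ is a voiceless plosive (sonority 1), /t/ is a voiceless plosive (sonority 1), /h/ is a voiceless fricative (sonority 3); then the nucleus /ʊ/ (sonority 9).
Onset profile 1-1-3-9 — rises to the nucleus.
Coda: /k/ is a voiceless plosive (sonority 1), /z/ is a voiced fricative (sonority 4).
Coda profile 9-1-4 — does not fall throughout.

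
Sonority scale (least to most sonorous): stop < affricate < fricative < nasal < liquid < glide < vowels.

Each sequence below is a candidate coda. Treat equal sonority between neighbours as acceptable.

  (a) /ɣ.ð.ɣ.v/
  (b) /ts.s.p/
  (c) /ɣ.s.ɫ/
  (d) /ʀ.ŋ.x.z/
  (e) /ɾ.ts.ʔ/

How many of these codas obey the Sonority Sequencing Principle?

(a) 3-3-3-3 → obeys
(b) 2-3-1 → violates
(c) 3-3-5 → violates
(d) 5-4-3-3 → obeys
(e) 5-2-1 → obeys

3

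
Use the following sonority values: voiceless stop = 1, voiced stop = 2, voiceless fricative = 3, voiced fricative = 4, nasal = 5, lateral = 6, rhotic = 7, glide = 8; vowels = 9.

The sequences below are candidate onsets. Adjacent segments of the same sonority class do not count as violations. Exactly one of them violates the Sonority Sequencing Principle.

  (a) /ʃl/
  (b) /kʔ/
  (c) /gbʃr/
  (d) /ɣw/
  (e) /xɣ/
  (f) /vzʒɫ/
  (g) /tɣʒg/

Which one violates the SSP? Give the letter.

(a) 3-6 → obeys
(b) 1-1 → obeys
(c) 2-2-3-7 → obeys
(d) 4-8 → obeys
(e) 3-4 → obeys
(f) 4-4-4-6 → obeys
(g) 1-4-4-2 → violates

g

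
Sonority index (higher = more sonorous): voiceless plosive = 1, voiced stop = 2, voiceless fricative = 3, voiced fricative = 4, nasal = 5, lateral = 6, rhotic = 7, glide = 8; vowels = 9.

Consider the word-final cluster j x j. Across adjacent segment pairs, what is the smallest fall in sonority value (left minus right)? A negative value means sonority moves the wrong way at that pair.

-5

/j/ — glide, sonority 8.
/x/ — voiceless fricative, sonority 3.
/j/ — glide, sonority 8.
/j/→/x/: change +5.
/x/→/j/: change -5.
Minimum = -5.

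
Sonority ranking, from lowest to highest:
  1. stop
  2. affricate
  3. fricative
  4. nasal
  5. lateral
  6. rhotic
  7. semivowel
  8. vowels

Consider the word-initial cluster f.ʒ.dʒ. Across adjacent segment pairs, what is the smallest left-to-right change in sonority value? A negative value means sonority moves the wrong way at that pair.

-1

/f/ is a fricative (sonority 3).
/ʒ/ is a fricative (sonority 3).
/dʒ/ is an affricate (sonority 2).
/f/→/ʒ/: change +0.
/ʒ/→/dʒ/: change -1.
Minimum = -1.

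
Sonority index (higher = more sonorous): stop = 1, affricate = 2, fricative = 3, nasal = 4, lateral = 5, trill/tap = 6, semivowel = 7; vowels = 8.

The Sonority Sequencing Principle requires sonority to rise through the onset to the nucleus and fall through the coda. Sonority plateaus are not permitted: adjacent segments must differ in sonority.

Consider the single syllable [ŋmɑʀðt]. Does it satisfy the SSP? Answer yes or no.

no

Onset: /ŋ/ is a nasal (sonority 4), /m/ is a nasal (sonority 4); then the nucleus /ɑ/ (sonority 8).
Onset profile 4-4-8 — does not strictly rise throughout.
Coda: /ʀ/ is a trill/tap (sonority 6), /ð/ is a fricative (sonority 3), /t/ is a stop (sonority 1).
Coda profile 8-6-3-1 — falls from the nucleus.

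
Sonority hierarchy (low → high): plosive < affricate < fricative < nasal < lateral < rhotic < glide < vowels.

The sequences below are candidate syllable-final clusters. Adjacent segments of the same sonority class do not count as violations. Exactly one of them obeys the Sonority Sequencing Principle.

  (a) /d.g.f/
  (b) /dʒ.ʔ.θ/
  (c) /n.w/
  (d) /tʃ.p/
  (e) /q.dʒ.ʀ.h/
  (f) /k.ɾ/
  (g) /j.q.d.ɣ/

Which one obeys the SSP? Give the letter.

(a) sonority 1-1-3: ill-formed.
(b) sonority 2-1-3: ill-formed.
(c) sonority 4-7: ill-formed.
(d) sonority 2-1: well-formed.
(e) sonority 1-2-6-3: ill-formed.
(f) sonority 1-6: ill-formed.
(g) sonority 7-1-1-3: ill-formed.

d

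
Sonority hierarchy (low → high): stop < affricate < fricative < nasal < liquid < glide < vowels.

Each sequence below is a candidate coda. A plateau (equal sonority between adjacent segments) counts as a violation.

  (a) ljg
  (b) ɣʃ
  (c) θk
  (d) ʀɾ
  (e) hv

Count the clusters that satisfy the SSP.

(a) sonority 5-6-1: ill-formed.
(b) sonority 3-3: ill-formed.
(c) sonority 3-1: well-formed.
(d) sonority 5-5: ill-formed.
(e) sonority 3-3: ill-formed.

1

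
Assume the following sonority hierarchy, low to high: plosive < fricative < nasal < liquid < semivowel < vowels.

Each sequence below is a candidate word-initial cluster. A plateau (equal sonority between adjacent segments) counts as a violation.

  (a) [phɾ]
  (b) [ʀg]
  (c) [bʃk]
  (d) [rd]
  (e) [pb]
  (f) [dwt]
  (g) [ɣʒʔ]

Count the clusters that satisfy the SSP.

(a) sonority 1-2-4: well-formed.
(b) sonority 4-1: ill-formed.
(c) sonority 1-2-1: ill-formed.
(d) sonority 4-1: ill-formed.
(e) sonority 1-1: ill-formed.
(f) sonority 1-5-1: ill-formed.
(g) sonority 2-2-1: ill-formed.

1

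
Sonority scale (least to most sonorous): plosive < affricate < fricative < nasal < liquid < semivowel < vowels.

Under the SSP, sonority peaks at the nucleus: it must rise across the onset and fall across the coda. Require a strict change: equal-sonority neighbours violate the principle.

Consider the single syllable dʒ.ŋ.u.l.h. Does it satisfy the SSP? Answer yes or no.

yes

Onset: /dʒ/ is an affricate (sonority 2), /ŋ/ is a nasal (sonority 4); then the nucleus /u/ (sonority 7).
Onset profile 2-4-7 — rises to the nucleus.
Coda: /l/ is a liquid (sonority 5), /h/ is a fricative (sonority 3).
Coda profile 7-5-3 — falls from the nucleus.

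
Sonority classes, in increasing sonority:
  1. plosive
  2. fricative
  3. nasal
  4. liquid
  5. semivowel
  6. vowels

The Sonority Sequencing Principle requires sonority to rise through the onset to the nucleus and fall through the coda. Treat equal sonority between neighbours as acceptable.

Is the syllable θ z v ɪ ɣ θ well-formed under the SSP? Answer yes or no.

yes

Onset: /θ/ is a fricative (sonority 2), /z/ is a fricative (sonority 2), /v/ is a fricative (sonority 2); then the nucleus /ɪ/ (sonority 6).
Onset profile 2-2-2-6 — rises to the nucleus.
Coda: /ɣ/ is a fricative (sonority 2), /θ/ is a fricative (sonority 2).
Coda profile 6-2-2 — falls from the nucleus.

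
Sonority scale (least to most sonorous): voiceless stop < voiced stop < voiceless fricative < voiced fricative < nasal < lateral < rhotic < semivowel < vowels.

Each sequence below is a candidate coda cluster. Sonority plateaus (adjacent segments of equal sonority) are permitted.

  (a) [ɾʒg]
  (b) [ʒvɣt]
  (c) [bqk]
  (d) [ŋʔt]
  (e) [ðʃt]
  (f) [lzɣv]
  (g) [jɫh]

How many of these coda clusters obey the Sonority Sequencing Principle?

7

(a) [ɾʒg]: profile 7-4-2 — obeys.
(b) [ʒvɣt]: profile 4-4-4-1 — obeys.
(c) [bqk]: profile 2-1-1 — obeys.
(d) [ŋʔt]: profile 5-1-1 — obeys.
(e) [ðʃt]: profile 4-3-1 — obeys.
(f) [lzɣv]: profile 6-4-4-4 — obeys.
(g) [jɫh]: profile 8-6-3 — obeys.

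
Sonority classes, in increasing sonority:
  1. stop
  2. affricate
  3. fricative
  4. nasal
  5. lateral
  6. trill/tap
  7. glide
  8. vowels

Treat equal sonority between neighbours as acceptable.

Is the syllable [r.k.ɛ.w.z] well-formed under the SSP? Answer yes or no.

Onset: /r/ is a trill/tap (sonority 6), /k/ is a stop (sonority 1); then the nucleus /ɛ/ (sonority 8).
Onset profile 6-1-8 — does not rise throughout.
Coda: /w/ is a glide (sonority 7), /z/ is a fricative (sonority 3).
Coda profile 8-7-3 — falls from the nucleus.

no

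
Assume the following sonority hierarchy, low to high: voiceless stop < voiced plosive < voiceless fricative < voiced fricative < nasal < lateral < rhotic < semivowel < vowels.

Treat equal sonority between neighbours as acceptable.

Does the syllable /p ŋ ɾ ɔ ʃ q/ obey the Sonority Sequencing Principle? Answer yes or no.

Onset: /p/ is a voiceless stop (sonority 1), /ŋ/ is a nasal (sonority 5), /ɾ/ is a rhotic (sonority 7); then the nucleus /ɔ/ (sonority 9).
Onset profile 1-5-7-9 — rises to the nucleus.
Coda: /ʃ/ is a voiceless fricative (sonority 3), /q/ is a voiceless stop (sonority 1).
Coda profile 9-3-1 — falls from the nucleus.

yes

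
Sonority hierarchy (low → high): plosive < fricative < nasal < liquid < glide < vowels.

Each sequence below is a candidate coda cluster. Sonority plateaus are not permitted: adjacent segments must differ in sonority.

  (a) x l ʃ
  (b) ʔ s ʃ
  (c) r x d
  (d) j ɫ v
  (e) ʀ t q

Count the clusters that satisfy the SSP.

2

(a) sonority 2-4-2: ill-formed.
(b) sonority 1-2-2: ill-formed.
(c) sonority 4-2-1: well-formed.
(d) sonority 5-4-2: well-formed.
(e) sonority 4-1-1: ill-formed.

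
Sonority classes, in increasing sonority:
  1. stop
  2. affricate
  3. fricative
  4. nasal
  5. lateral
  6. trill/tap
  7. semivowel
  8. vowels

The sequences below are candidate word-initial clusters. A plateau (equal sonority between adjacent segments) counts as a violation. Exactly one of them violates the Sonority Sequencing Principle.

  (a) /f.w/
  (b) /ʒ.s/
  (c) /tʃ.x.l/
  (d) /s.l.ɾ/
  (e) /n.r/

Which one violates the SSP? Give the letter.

(a) sonority 3-7: well-formed.
(b) sonority 3-3: ill-formed.
(c) sonority 2-3-5: well-formed.
(d) sonority 3-5-6: well-formed.
(e) sonority 4-6: well-formed.

b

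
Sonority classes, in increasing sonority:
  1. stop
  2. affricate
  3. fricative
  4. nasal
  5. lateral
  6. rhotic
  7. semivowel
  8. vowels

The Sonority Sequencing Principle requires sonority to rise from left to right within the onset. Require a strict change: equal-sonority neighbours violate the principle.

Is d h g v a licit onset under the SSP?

no

/d/ — stop, sonority 1.
/h/ — fricative, sonority 3.
/g/ — stop, sonority 1.
/v/ — fricative, sonority 3.
The profile is 1-3-1-3. Between /h/ (3) and /g/ (1) sonority does not rise, so the cluster violates the SSP.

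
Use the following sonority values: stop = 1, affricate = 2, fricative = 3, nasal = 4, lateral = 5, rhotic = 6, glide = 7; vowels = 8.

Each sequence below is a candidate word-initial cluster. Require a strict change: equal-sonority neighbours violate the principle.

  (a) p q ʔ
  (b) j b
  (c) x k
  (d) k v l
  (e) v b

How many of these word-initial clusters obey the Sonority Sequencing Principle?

1

(a) p q ʔ: profile 1-1-1 — violates.
(b) j b: profile 7-1 — violates.
(c) x k: profile 3-1 — violates.
(d) k v l: profile 1-3-5 — obeys.
(e) v b: profile 3-1 — violates.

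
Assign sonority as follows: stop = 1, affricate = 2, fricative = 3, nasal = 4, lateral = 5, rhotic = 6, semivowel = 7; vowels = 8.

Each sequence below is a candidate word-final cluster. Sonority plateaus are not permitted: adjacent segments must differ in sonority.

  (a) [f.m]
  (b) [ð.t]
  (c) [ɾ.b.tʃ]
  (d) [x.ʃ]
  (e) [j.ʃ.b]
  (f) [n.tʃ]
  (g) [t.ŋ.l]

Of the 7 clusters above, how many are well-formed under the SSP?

3

(a) sonority 3-4: ill-formed.
(b) sonority 3-1: well-formed.
(c) sonority 6-1-2: ill-formed.
(d) sonority 3-3: ill-formed.
(e) sonority 7-3-1: well-formed.
(f) sonority 4-2: well-formed.
(g) sonority 1-4-5: ill-formed.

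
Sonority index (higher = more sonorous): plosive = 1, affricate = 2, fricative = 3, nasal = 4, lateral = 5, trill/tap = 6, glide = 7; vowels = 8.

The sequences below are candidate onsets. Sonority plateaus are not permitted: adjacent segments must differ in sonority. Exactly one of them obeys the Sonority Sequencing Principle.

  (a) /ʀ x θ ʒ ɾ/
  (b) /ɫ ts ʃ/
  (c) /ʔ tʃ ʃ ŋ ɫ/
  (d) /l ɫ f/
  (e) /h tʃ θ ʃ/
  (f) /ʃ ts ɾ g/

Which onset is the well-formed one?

(a) /ʀ x θ ʒ ɾ/: profile 6-3-3-3-6 — violates.
(b) /ɫ ts ʃ/: profile 5-2-3 — violates.
(c) /ʔ tʃ ʃ ŋ ɫ/: profile 1-2-3-4-5 — obeys.
(d) /l ɫ f/: profile 5-5-3 — violates.
(e) /h tʃ θ ʃ/: profile 3-2-3-3 — violates.
(f) /ʃ ts ɾ g/: profile 3-2-6-1 — violates.

c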